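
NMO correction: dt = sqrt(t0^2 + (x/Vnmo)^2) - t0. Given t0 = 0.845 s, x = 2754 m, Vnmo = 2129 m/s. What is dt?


x/Vnmo = 2754/2129 = 1.293565
(x/Vnmo)^2 = 1.673311
t0^2 = 0.714025
sqrt(0.714025 + 1.673311) = 1.5451
dt = 1.5451 - 0.845 = 0.7001

0.7001


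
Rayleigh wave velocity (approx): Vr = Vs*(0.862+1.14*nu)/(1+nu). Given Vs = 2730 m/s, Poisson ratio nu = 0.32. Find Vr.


Numerator factor = 0.862 + 1.14*0.32 = 1.2268
Denominator = 1 + 0.32 = 1.32
Vr = 2730 * 1.2268 / 1.32 = 2537.25 m/s

2537.25


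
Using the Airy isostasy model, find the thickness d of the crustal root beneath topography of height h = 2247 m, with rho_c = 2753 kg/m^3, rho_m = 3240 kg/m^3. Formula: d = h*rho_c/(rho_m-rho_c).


rho_m - rho_c = 3240 - 2753 = 487
d = 2247 * 2753 / 487
= 6185991 / 487
= 12702.24 m

12702.24


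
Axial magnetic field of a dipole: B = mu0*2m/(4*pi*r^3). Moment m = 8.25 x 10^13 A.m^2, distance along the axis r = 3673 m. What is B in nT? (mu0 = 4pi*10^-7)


m = 8.25 x 10^13 = 82500000000000 A.m^2
2m = 165000000000000 A.m^2
r^3 = 3673^3 = 49552182217
B = (4pi*10^-7) * 165000000000000 / (4*pi * 49552182217) * 1e9
= 207345115.136926 / 622691086489.08 * 1e9
= 332982.308 nT

332982.308


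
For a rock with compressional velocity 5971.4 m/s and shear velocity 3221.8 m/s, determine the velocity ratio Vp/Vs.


Vp/Vs = 5971.4 / 3221.8
= 1.8534

1.8534


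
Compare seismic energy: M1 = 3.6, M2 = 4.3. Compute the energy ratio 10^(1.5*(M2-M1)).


M2 - M1 = 4.3 - 3.6 = 0.7
1.5 * 0.7 = 1.05
ratio = 10^1.05 = 11.22

11.22


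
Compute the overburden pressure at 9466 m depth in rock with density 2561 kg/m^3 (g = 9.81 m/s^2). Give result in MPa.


P = rho * g * z / 1e6
= 2561 * 9.81 * 9466 / 1e6
= 237818199.06 / 1e6
= 237.8182 MPa

237.8182


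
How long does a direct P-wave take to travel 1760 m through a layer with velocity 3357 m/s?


t = x / V
= 1760 / 3357
= 0.5243 s

0.5243


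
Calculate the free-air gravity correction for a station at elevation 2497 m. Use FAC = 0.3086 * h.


FAC = 0.3086 * h
= 0.3086 * 2497
= 770.5742 mGal

770.5742


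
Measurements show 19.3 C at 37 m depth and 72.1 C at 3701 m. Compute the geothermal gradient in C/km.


dT = 72.1 - 19.3 = 52.8 C
dz = 3701 - 37 = 3664 m
gradient = dT/dz * 1000 = 52.8/3664 * 1000 = 14.4105 C/km

14.4105


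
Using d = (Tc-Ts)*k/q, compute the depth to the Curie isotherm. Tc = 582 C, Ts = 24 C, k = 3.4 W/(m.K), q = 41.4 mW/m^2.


T_Curie - T_surf = 582 - 24 = 558 C
Convert q to W/m^2: 41.4 mW/m^2 = 0.0414 W/m^2
d = 558 * 3.4 / 0.0414 = 45826.09 m

45826.09


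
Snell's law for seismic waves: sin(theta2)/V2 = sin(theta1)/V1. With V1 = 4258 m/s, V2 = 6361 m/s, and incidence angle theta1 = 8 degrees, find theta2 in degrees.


sin(theta1) = sin(8 deg) = 0.139173
sin(theta2) = V2/V1 * sin(theta1) = 6361/4258 * 0.139173 = 0.20791
theta2 = arcsin(0.20791) = 11.9999 degrees

11.9999


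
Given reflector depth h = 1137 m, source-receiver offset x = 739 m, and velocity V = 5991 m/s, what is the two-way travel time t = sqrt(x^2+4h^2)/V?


x^2 + 4h^2 = 739^2 + 4*1137^2 = 546121 + 5171076 = 5717197
sqrt(5717197) = 2391.0661
t = 2391.0661 / 5991 = 0.3991 s

0.3991


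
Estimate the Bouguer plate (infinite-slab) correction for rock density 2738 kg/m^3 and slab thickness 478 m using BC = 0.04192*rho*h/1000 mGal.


BC = 0.04192 * rho * h / 1000
= 0.04192 * 2738 * 478 / 1000
= 54.8634 mGal

54.8634


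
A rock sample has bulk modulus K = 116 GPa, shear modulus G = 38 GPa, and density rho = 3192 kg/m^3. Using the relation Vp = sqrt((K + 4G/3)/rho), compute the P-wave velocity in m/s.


First compute the effective modulus:
K + 4G/3 = 116e9 + 4*38e9/3 = 166666666666.67 Pa
Then divide by density:
166666666666.67 / 3192 = 52213868.0033 Pa/(kg/m^3)
Take the square root:
Vp = sqrt(52213868.0033) = 7225.92 m/s

7225.92


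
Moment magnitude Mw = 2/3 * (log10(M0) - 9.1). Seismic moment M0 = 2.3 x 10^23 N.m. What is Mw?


log10(M0) = log10(2.3 x 10^23) = 23.3617
Mw = 2/3 * (23.3617 - 9.1)
= 2/3 * 14.2617
= 9.51

9.51


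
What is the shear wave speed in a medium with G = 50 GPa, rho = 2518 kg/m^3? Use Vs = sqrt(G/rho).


Convert G to Pa: G = 50e9 Pa
Compute G/rho = 50e9 / 2518 = 19857029.3884
Vs = sqrt(19857029.3884) = 4456.12 m/s

4456.12


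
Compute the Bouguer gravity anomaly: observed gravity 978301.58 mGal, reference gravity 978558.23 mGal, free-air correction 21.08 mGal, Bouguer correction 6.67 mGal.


BA = g_obs - g_ref + FAC - BC
= 978301.58 - 978558.23 + 21.08 - 6.67
= -242.24 mGal

-242.24


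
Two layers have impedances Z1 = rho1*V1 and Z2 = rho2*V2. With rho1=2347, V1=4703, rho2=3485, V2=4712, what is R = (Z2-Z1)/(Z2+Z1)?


Z1 = 2347 * 4703 = 11037941
Z2 = 3485 * 4712 = 16421320
R = (16421320 - 11037941) / (16421320 + 11037941) = 5383379 / 27459261 = 0.196

0.196


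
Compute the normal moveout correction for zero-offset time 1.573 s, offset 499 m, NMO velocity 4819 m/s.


x/Vnmo = 499/4819 = 0.103548
(x/Vnmo)^2 = 0.010722
t0^2 = 2.474329
sqrt(2.474329 + 0.010722) = 1.576405
dt = 1.576405 - 1.573 = 0.003405

0.003405


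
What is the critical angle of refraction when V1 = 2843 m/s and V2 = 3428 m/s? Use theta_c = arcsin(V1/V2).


V1/V2 = 2843/3428 = 0.829347
theta_c = arcsin(0.829347) = 56.0317 degrees

56.0317


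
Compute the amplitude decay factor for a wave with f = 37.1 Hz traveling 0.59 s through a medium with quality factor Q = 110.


pi*f*t/Q = pi*37.1*0.59/110 = 0.625148
A/A0 = exp(-0.625148) = 0.535182

0.535182


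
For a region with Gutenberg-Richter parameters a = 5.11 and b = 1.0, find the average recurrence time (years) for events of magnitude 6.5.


log10(N) = 5.11 - 1.0*6.5 = -1.39
N = 10^-1.39 = 0.040738
T = 1/N = 1/0.040738 = 24.5471 years

24.5471


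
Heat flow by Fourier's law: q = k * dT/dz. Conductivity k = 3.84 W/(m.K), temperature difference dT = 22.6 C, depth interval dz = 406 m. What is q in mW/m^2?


q = k * dT / dz * 1000
= 3.84 * 22.6 / 406 * 1000
= 0.213754 * 1000
= 213.7537 mW/m^2

213.7537


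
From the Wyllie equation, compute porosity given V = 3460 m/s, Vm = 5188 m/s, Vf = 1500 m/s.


1/V - 1/Vm = 1/3460 - 1/5188 = 9.626e-05
1/Vf - 1/Vm = 1/1500 - 1/5188 = 0.00047391
phi = 9.626e-05 / 0.00047391 = 0.2031

0.2031


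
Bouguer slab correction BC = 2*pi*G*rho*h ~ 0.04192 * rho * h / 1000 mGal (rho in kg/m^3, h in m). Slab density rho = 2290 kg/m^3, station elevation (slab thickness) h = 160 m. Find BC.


BC = 0.04192 * rho * h / 1000
= 0.04192 * 2290 * 160 / 1000
= 15.3595 mGal

15.3595


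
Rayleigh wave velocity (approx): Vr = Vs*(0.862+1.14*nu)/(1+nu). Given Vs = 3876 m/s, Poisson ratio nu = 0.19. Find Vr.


Numerator factor = 0.862 + 1.14*0.19 = 1.0786
Denominator = 1 + 0.19 = 1.19
Vr = 3876 * 1.0786 / 1.19 = 3513.15 m/s

3513.15


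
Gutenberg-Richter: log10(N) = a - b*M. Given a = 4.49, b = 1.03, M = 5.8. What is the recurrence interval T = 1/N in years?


log10(N) = 4.49 - 1.03*5.8 = -1.484
N = 10^-1.484 = 0.03281
T = 1/N = 1/0.03281 = 30.4789 years

30.4789


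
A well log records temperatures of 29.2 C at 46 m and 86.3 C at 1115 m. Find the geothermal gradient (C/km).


dT = 86.3 - 29.2 = 57.1 C
dz = 1115 - 46 = 1069 m
gradient = dT/dz * 1000 = 57.1/1069 * 1000 = 53.4144 C/km

53.4144


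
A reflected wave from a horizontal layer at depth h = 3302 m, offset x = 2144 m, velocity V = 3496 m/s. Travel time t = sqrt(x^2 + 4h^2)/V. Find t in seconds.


x^2 + 4h^2 = 2144^2 + 4*3302^2 = 4596736 + 43612816 = 48209552
sqrt(48209552) = 6943.3099
t = 6943.3099 / 3496 = 1.9861 s

1.9861


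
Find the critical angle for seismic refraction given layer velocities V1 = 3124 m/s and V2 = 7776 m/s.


V1/V2 = 3124/7776 = 0.401749
theta_c = arcsin(0.401749) = 23.6876 degrees

23.6876


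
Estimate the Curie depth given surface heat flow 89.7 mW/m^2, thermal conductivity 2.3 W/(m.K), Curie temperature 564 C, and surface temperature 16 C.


T_Curie - T_surf = 564 - 16 = 548 C
Convert q to W/m^2: 89.7 mW/m^2 = 0.0897 W/m^2
d = 548 * 2.3 / 0.0897 = 14051.28 m

14051.28


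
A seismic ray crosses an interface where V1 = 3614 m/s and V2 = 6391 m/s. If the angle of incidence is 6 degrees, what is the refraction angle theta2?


sin(theta1) = sin(6 deg) = 0.104528
sin(theta2) = V2/V1 * sin(theta1) = 6391/3614 * 0.104528 = 0.184848
theta2 = arcsin(0.184848) = 10.6523 degrees

10.6523


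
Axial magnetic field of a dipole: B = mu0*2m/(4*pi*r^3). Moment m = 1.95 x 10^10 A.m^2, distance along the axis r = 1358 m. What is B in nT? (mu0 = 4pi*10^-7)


m = 1.95 x 10^10 = 19500000000 A.m^2
2m = 39000000000 A.m^2
r^3 = 1358^3 = 2504374712
B = (4pi*10^-7) * 39000000000 / (4*pi * 2504374712) * 1e9
= 49008.845396 / 31470900788.22 * 1e9
= 1557.2749 nT

1557.2749


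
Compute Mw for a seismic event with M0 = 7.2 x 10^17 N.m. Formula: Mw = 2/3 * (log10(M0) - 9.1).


log10(M0) = log10(7.2 x 10^17) = 17.8573
Mw = 2/3 * (17.8573 - 9.1)
= 2/3 * 8.7573
= 5.84

5.84


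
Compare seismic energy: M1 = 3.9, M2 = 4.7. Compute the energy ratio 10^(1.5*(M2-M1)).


M2 - M1 = 4.7 - 3.9 = 0.8
1.5 * 0.8 = 1.2
ratio = 10^1.2 = 15.85

15.85


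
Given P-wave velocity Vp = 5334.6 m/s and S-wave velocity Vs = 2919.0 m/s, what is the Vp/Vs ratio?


Vp/Vs = 5334.6 / 2919.0
= 1.8275

1.8275


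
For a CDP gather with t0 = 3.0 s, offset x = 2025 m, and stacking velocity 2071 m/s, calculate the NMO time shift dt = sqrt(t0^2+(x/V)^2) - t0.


x/Vnmo = 2025/2071 = 0.977789
(x/Vnmo)^2 = 0.95607
t0^2 = 9.0
sqrt(9.0 + 0.95607) = 3.155324
dt = 3.155324 - 3.0 = 0.155324

0.155324


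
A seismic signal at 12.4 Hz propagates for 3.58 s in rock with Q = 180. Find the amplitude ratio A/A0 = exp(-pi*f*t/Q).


pi*f*t/Q = pi*12.4*3.58/180 = 0.774787
A/A0 = exp(-0.774787) = 0.460802

0.460802


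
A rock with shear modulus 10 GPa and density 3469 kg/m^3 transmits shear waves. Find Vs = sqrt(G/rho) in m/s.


Convert G to Pa: G = 10e9 Pa
Compute G/rho = 10e9 / 3469 = 2882675.1225
Vs = sqrt(2882675.1225) = 1697.84 m/s

1697.84


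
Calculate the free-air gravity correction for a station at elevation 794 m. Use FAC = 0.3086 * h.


FAC = 0.3086 * h
= 0.3086 * 794
= 245.0284 mGal

245.0284


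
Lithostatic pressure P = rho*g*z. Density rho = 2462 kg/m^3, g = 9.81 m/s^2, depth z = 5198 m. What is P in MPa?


P = rho * g * z / 1e6
= 2462 * 9.81 * 5198 / 1e6
= 125543239.56 / 1e6
= 125.5432 MPa

125.5432


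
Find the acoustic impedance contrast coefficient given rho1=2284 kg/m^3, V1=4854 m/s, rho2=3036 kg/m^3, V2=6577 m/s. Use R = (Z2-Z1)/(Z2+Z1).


Z1 = 2284 * 4854 = 11086536
Z2 = 3036 * 6577 = 19967772
R = (19967772 - 11086536) / (19967772 + 11086536) = 8881236 / 31054308 = 0.286

0.286


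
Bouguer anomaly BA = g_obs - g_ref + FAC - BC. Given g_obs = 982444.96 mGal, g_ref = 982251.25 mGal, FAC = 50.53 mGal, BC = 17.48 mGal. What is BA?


BA = g_obs - g_ref + FAC - BC
= 982444.96 - 982251.25 + 50.53 - 17.48
= 226.76 mGal

226.76


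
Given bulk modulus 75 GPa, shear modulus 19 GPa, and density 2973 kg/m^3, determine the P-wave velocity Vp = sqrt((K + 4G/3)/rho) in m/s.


First compute the effective modulus:
K + 4G/3 = 75e9 + 4*19e9/3 = 100333333333.33 Pa
Then divide by density:
100333333333.33 / 2973 = 33748178.0469 Pa/(kg/m^3)
Take the square root:
Vp = sqrt(33748178.0469) = 5809.32 m/s

5809.32


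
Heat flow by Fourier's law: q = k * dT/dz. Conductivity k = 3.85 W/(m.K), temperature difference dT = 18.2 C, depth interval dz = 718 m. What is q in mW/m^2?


q = k * dT / dz * 1000
= 3.85 * 18.2 / 718 * 1000
= 0.097591 * 1000
= 97.5905 mW/m^2

97.5905


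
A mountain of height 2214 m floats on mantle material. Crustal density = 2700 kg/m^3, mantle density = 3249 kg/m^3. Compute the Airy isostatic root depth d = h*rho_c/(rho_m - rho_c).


rho_m - rho_c = 3249 - 2700 = 549
d = 2214 * 2700 / 549
= 5977800 / 549
= 10888.52 m

10888.52


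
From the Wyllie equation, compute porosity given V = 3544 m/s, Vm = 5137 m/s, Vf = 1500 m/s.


1/V - 1/Vm = 1/3544 - 1/5137 = 8.75e-05
1/Vf - 1/Vm = 1/1500 - 1/5137 = 0.000472
phi = 8.75e-05 / 0.000472 = 0.1854

0.1854


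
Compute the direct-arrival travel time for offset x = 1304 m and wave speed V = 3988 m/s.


t = x / V
= 1304 / 3988
= 0.327 s

0.327


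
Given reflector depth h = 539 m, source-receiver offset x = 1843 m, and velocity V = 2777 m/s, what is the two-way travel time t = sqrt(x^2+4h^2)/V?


x^2 + 4h^2 = 1843^2 + 4*539^2 = 3396649 + 1162084 = 4558733
sqrt(4558733) = 2135.119
t = 2135.119 / 2777 = 0.7689 s

0.7689


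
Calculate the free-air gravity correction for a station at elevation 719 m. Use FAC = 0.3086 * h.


FAC = 0.3086 * h
= 0.3086 * 719
= 221.8834 mGal

221.8834


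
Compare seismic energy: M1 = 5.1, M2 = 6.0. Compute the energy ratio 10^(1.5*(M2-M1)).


M2 - M1 = 6.0 - 5.1 = 0.9
1.5 * 0.9 = 1.35
ratio = 10^1.35 = 22.39

22.39


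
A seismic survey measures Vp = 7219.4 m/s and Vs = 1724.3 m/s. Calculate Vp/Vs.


Vp/Vs = 7219.4 / 1724.3
= 4.1869

4.1869


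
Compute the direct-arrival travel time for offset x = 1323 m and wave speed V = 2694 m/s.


t = x / V
= 1323 / 2694
= 0.4911 s

0.4911


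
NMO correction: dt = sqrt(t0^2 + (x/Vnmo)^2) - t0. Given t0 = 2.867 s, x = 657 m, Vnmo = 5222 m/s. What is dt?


x/Vnmo = 657/5222 = 0.125814
(x/Vnmo)^2 = 0.015829
t0^2 = 8.219689
sqrt(8.219689 + 0.015829) = 2.869759
dt = 2.869759 - 2.867 = 0.002759

0.002759


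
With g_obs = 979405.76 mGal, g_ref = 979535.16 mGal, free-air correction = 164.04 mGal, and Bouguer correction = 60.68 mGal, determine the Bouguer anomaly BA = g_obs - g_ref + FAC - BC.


BA = g_obs - g_ref + FAC - BC
= 979405.76 - 979535.16 + 164.04 - 60.68
= -26.04 mGal

-26.04


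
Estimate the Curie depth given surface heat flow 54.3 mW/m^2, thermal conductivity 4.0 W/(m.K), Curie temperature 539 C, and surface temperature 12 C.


T_Curie - T_surf = 539 - 12 = 527 C
Convert q to W/m^2: 54.3 mW/m^2 = 0.0543 W/m^2
d = 527 * 4.0 / 0.0543 = 38821.36 m

38821.36


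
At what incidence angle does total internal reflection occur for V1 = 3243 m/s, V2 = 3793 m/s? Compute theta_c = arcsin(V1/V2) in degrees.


V1/V2 = 3243/3793 = 0.854996
theta_c = arcsin(0.854996) = 58.7593 degrees

58.7593


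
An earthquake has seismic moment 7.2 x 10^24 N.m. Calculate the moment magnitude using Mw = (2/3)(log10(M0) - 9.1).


log10(M0) = log10(7.2 x 10^24) = 24.8573
Mw = 2/3 * (24.8573 - 9.1)
= 2/3 * 15.7573
= 10.5

10.5


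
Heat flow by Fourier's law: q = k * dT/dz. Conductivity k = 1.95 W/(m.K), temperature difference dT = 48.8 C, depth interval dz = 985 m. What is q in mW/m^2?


q = k * dT / dz * 1000
= 1.95 * 48.8 / 985 * 1000
= 0.096609 * 1000
= 96.6091 mW/m^2

96.6091


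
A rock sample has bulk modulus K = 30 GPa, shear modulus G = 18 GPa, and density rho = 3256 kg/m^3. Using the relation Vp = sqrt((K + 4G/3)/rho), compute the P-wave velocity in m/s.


First compute the effective modulus:
K + 4G/3 = 30e9 + 4*18e9/3 = 54000000000.0 Pa
Then divide by density:
54000000000.0 / 3256 = 16584766.5848 Pa/(kg/m^3)
Take the square root:
Vp = sqrt(16584766.5848) = 4072.44 m/s

4072.44


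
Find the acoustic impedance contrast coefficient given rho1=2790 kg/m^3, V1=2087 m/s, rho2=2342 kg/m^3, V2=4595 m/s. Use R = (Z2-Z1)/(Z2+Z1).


Z1 = 2790 * 2087 = 5822730
Z2 = 2342 * 4595 = 10761490
R = (10761490 - 5822730) / (10761490 + 5822730) = 4938760 / 16584220 = 0.2978

0.2978


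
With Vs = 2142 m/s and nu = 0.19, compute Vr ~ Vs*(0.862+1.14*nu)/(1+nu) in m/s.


Numerator factor = 0.862 + 1.14*0.19 = 1.0786
Denominator = 1 + 0.19 = 1.19
Vr = 2142 * 1.0786 / 1.19 = 1941.48 m/s

1941.48


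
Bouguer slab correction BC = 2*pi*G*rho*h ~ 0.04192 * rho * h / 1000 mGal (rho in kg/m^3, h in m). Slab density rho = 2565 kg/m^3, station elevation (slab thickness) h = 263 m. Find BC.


BC = 0.04192 * rho * h / 1000
= 0.04192 * 2565 * 263 / 1000
= 28.279 mGal

28.279


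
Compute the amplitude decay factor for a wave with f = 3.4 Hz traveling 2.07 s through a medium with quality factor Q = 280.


pi*f*t/Q = pi*3.4*2.07/280 = 0.078966
A/A0 = exp(-0.078966) = 0.924071

0.924071


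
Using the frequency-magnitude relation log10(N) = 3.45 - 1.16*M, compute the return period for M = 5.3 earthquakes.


log10(N) = 3.45 - 1.16*5.3 = -2.698
N = 10^-2.698 = 0.002004
T = 1/N = 1/0.002004 = 498.8845 years

498.8845


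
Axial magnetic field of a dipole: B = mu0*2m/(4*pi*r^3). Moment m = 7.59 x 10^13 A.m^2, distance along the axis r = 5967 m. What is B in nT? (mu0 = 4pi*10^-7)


m = 7.59 x 10^13 = 75900000000000 A.m^2
2m = 151800000000000 A.m^2
r^3 = 5967^3 = 212455566063
B = (4pi*10^-7) * 151800000000000 / (4*pi * 212455566063) * 1e9
= 190757505.925972 / 2669795382231.13 * 1e9
= 71450.2344 nT

71450.2344


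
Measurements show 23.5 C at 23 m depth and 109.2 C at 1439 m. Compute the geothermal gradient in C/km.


dT = 109.2 - 23.5 = 85.7 C
dz = 1439 - 23 = 1416 m
gradient = dT/dz * 1000 = 85.7/1416 * 1000 = 60.5226 C/km

60.5226


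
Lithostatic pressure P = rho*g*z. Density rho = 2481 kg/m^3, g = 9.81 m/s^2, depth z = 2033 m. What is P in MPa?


P = rho * g * z / 1e6
= 2481 * 9.81 * 2033 / 1e6
= 49480394.13 / 1e6
= 49.4804 MPa

49.4804


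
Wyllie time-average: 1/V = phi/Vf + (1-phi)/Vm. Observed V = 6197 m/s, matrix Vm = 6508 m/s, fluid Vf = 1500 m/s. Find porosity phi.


1/V - 1/Vm = 1/6197 - 1/6508 = 7.71e-06
1/Vf - 1/Vm = 1/1500 - 1/6508 = 0.00051301
phi = 7.71e-06 / 0.00051301 = 0.015

0.015


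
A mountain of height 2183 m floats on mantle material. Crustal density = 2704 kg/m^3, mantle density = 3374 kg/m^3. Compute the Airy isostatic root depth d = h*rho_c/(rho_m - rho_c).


rho_m - rho_c = 3374 - 2704 = 670
d = 2183 * 2704 / 670
= 5902832 / 670
= 8810.2 m

8810.2


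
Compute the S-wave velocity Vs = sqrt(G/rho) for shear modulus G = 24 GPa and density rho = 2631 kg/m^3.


Convert G to Pa: G = 24e9 Pa
Compute G/rho = 24e9 / 2631 = 9122006.8415
Vs = sqrt(9122006.8415) = 3020.27 m/s

3020.27


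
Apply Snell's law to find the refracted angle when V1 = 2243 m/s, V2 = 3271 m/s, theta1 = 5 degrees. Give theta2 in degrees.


sin(theta1) = sin(5 deg) = 0.087156
sin(theta2) = V2/V1 * sin(theta1) = 3271/2243 * 0.087156 = 0.127101
theta2 = arcsin(0.127101) = 7.3021 degrees

7.3021


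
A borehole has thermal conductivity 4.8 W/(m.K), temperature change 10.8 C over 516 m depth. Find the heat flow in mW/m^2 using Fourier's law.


q = k * dT / dz * 1000
= 4.8 * 10.8 / 516 * 1000
= 0.100465 * 1000
= 100.4651 mW/m^2

100.4651


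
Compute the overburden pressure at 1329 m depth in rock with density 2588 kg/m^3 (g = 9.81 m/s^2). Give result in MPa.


P = rho * g * z / 1e6
= 2588 * 9.81 * 1329 / 1e6
= 33741024.12 / 1e6
= 33.741 MPa

33.741


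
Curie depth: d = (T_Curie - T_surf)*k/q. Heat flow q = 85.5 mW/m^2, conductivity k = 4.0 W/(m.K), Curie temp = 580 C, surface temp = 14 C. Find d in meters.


T_Curie - T_surf = 580 - 14 = 566 C
Convert q to W/m^2: 85.5 mW/m^2 = 0.0855 W/m^2
d = 566 * 4.0 / 0.0855 = 26479.53 m

26479.53


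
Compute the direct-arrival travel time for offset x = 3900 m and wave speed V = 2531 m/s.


t = x / V
= 3900 / 2531
= 1.5409 s

1.5409


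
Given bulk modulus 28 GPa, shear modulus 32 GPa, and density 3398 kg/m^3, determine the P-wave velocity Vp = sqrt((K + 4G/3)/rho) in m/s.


First compute the effective modulus:
K + 4G/3 = 28e9 + 4*32e9/3 = 70666666666.67 Pa
Then divide by density:
70666666666.67 / 3398 = 20796546.9884 Pa/(kg/m^3)
Take the square root:
Vp = sqrt(20796546.9884) = 4560.32 m/s

4560.32


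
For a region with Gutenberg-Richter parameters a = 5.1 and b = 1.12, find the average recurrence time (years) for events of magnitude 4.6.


log10(N) = 5.1 - 1.12*4.6 = -0.052
N = 10^-0.052 = 0.887156
T = 1/N = 1/0.887156 = 1.1272 years

1.1272


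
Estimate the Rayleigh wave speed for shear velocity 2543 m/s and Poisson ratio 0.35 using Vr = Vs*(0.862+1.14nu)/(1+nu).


Numerator factor = 0.862 + 1.14*0.35 = 1.261
Denominator = 1 + 0.35 = 1.35
Vr = 2543 * 1.261 / 1.35 = 2375.35 m/s

2375.35


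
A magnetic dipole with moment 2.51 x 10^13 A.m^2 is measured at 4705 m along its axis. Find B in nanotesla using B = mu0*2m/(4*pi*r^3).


m = 2.51 x 10^13 = 25100000000000 A.m^2
2m = 50200000000000 A.m^2
r^3 = 4705^3 = 104154702625
B = (4pi*10^-7) * 50200000000000 / (4*pi * 104154702625) * 1e9
= 63083180.484083 / 1308846594414.12 * 1e9
= 48197.5357 nT

48197.5357


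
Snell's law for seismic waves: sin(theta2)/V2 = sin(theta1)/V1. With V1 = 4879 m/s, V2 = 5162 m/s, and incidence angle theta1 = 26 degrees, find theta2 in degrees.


sin(theta1) = sin(26 deg) = 0.438371
sin(theta2) = V2/V1 * sin(theta1) = 5162/4879 * 0.438371 = 0.463798
theta2 = arcsin(0.463798) = 27.6325 degrees

27.6325


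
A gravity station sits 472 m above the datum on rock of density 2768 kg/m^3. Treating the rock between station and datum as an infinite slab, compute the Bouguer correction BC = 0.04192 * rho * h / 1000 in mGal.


BC = 0.04192 * rho * h / 1000
= 0.04192 * 2768 * 472 / 1000
= 54.7683 mGal

54.7683


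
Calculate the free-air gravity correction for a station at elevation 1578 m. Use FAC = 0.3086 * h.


FAC = 0.3086 * h
= 0.3086 * 1578
= 486.9708 mGal

486.9708


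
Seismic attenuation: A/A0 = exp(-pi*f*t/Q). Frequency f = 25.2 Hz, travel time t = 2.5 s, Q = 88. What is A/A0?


pi*f*t/Q = pi*25.2*2.5/88 = 2.249095
A/A0 = exp(-2.249095) = 0.105495

0.105495


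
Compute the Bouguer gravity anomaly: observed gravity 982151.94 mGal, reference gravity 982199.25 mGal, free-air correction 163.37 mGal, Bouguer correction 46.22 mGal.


BA = g_obs - g_ref + FAC - BC
= 982151.94 - 982199.25 + 163.37 - 46.22
= 69.84 mGal

69.84


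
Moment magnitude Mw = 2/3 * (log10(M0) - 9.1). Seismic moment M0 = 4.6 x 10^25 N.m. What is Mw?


log10(M0) = log10(4.6 x 10^25) = 25.6628
Mw = 2/3 * (25.6628 - 9.1)
= 2/3 * 16.5628
= 11.04

11.04


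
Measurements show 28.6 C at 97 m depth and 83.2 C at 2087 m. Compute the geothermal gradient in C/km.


dT = 83.2 - 28.6 = 54.6 C
dz = 2087 - 97 = 1990 m
gradient = dT/dz * 1000 = 54.6/1990 * 1000 = 27.4372 C/km

27.4372


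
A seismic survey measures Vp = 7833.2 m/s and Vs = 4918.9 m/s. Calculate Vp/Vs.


Vp/Vs = 7833.2 / 4918.9
= 1.5925

1.5925


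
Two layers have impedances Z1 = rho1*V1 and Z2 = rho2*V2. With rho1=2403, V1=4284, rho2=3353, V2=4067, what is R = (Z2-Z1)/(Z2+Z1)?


Z1 = 2403 * 4284 = 10294452
Z2 = 3353 * 4067 = 13636651
R = (13636651 - 10294452) / (13636651 + 10294452) = 3342199 / 23931103 = 0.1397

0.1397


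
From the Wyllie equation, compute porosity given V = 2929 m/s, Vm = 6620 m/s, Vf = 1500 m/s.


1/V - 1/Vm = 1/2929 - 1/6620 = 0.00019036
1/Vf - 1/Vm = 1/1500 - 1/6620 = 0.00051561
phi = 0.00019036 / 0.00051561 = 0.3692

0.3692


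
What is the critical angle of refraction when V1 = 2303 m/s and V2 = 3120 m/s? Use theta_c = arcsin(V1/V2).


V1/V2 = 2303/3120 = 0.738141
theta_c = arcsin(0.738141) = 47.5733 degrees

47.5733


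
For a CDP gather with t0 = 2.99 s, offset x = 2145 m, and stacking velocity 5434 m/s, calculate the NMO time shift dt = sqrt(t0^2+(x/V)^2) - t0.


x/Vnmo = 2145/5434 = 0.394737
(x/Vnmo)^2 = 0.155817
t0^2 = 8.9401
sqrt(8.9401 + 0.155817) = 3.015944
dt = 3.015944 - 2.99 = 0.025944

0.025944


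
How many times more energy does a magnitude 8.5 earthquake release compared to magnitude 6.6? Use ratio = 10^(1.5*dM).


M2 - M1 = 8.5 - 6.6 = 1.9
1.5 * 1.9 = 2.85
ratio = 10^2.85 = 707.95

707.95


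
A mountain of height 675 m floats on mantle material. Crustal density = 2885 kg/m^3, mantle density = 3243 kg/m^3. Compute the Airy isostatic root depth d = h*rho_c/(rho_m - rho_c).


rho_m - rho_c = 3243 - 2885 = 358
d = 675 * 2885 / 358
= 1947375 / 358
= 5439.59 m

5439.59


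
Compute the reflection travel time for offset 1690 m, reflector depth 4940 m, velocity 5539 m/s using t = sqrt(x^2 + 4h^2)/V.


x^2 + 4h^2 = 1690^2 + 4*4940^2 = 2856100 + 97614400 = 100470500
sqrt(100470500) = 10023.4974
t = 10023.4974 / 5539 = 1.8096 s

1.8096


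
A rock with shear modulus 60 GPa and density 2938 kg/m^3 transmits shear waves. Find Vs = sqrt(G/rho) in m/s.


Convert G to Pa: G = 60e9 Pa
Compute G/rho = 60e9 / 2938 = 20422055.8203
Vs = sqrt(20422055.8203) = 4519.08 m/s

4519.08


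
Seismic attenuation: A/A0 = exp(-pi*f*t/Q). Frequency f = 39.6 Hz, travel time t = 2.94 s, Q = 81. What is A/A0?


pi*f*t/Q = pi*39.6*2.94/81 = 4.515516
A/A0 = exp(-4.515516) = 0.010938

0.010938


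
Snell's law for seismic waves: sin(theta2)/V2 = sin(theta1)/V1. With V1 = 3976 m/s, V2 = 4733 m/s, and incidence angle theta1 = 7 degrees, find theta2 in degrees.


sin(theta1) = sin(7 deg) = 0.121869
sin(theta2) = V2/V1 * sin(theta1) = 4733/3976 * 0.121869 = 0.145072
theta2 = arcsin(0.145072) = 8.3415 degrees

8.3415


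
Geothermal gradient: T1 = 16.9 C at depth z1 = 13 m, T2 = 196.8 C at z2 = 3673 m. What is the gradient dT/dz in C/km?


dT = 196.8 - 16.9 = 179.9 C
dz = 3673 - 13 = 3660 m
gradient = dT/dz * 1000 = 179.9/3660 * 1000 = 49.153 C/km

49.153


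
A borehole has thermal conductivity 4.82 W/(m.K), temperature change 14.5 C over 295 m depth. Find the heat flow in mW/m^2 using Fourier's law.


q = k * dT / dz * 1000
= 4.82 * 14.5 / 295 * 1000
= 0.236915 * 1000
= 236.9153 mW/m^2

236.9153


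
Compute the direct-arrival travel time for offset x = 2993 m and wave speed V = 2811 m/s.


t = x / V
= 2993 / 2811
= 1.0647 s

1.0647


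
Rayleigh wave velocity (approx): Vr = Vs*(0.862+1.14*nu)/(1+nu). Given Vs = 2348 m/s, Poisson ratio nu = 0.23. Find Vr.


Numerator factor = 0.862 + 1.14*0.23 = 1.1242
Denominator = 1 + 0.23 = 1.23
Vr = 2348 * 1.1242 / 1.23 = 2146.03 m/s

2146.03


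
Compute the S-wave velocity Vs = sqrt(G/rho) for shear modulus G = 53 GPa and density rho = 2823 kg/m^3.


Convert G to Pa: G = 53e9 Pa
Compute G/rho = 53e9 / 2823 = 18774353.5246
Vs = sqrt(18774353.5246) = 4332.94 m/s

4332.94


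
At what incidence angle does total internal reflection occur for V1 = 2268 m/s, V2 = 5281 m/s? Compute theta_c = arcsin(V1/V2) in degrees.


V1/V2 = 2268/5281 = 0.429464
theta_c = arcsin(0.429464) = 25.4336 degrees

25.4336


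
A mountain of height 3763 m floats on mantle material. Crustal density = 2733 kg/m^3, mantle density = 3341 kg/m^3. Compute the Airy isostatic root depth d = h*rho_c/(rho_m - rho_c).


rho_m - rho_c = 3341 - 2733 = 608
d = 3763 * 2733 / 608
= 10284279 / 608
= 16914.93 m

16914.93


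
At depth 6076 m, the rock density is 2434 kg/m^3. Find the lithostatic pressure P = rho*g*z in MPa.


P = rho * g * z / 1e6
= 2434 * 9.81 * 6076 / 1e6
= 145079933.04 / 1e6
= 145.0799 MPa

145.0799


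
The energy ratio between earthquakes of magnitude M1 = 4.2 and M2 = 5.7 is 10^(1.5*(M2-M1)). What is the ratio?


M2 - M1 = 5.7 - 4.2 = 1.5
1.5 * 1.5 = 2.25
ratio = 10^2.25 = 177.83

177.83


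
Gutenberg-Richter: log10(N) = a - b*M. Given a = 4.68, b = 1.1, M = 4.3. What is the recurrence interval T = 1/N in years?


log10(N) = 4.68 - 1.1*4.3 = -0.05
N = 10^-0.05 = 0.891251
T = 1/N = 1/0.891251 = 1.122 years

1.122


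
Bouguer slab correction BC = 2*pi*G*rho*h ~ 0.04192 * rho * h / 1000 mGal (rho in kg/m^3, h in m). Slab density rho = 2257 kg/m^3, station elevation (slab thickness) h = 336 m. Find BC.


BC = 0.04192 * rho * h / 1000
= 0.04192 * 2257 * 336 / 1000
= 31.7901 mGal

31.7901


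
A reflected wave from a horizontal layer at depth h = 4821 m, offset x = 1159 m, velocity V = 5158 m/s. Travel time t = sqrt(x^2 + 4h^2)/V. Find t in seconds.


x^2 + 4h^2 = 1159^2 + 4*4821^2 = 1343281 + 92968164 = 94311445
sqrt(94311445) = 9711.408
t = 9711.408 / 5158 = 1.8828 s

1.8828


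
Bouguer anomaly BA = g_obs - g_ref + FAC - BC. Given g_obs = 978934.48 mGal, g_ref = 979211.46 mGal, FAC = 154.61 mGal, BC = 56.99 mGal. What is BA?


BA = g_obs - g_ref + FAC - BC
= 978934.48 - 979211.46 + 154.61 - 56.99
= -179.36 mGal

-179.36


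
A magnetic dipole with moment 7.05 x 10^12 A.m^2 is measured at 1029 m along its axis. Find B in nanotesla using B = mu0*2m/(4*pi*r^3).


m = 7.05 x 10^12 = 7050000000000 A.m^2
2m = 14100000000000 A.m^2
r^3 = 1029^3 = 1089547389
B = (4pi*10^-7) * 14100000000000 / (4*pi * 1089547389) * 1e9
= 17718582.566246 / 13691656292.08 * 1e9
= 1294115.3494 nT

1294115.3494


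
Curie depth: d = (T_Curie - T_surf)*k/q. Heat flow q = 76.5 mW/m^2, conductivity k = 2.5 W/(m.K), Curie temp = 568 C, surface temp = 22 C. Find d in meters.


T_Curie - T_surf = 568 - 22 = 546 C
Convert q to W/m^2: 76.5 mW/m^2 = 0.0765 W/m^2
d = 546 * 2.5 / 0.0765 = 17843.14 m

17843.14


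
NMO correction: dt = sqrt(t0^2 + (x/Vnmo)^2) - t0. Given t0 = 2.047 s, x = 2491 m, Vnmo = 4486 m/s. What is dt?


x/Vnmo = 2491/4486 = 0.555283
(x/Vnmo)^2 = 0.308339
t0^2 = 4.190209
sqrt(4.190209 + 0.308339) = 2.120978
dt = 2.120978 - 2.047 = 0.073978

0.073978


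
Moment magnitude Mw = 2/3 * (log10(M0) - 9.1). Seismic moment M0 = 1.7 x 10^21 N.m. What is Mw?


log10(M0) = log10(1.7 x 10^21) = 21.2304
Mw = 2/3 * (21.2304 - 9.1)
= 2/3 * 12.1304
= 8.09

8.09


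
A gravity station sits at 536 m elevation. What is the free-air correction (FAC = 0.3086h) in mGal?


FAC = 0.3086 * h
= 0.3086 * 536
= 165.4096 mGal

165.4096


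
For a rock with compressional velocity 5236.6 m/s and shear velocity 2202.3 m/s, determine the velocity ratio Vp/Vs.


Vp/Vs = 5236.6 / 2202.3
= 2.3778

2.3778


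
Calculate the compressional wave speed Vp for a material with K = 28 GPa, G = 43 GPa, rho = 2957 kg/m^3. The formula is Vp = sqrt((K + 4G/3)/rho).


First compute the effective modulus:
K + 4G/3 = 28e9 + 4*43e9/3 = 85333333333.33 Pa
Then divide by density:
85333333333.33 / 2957 = 28858076.8797 Pa/(kg/m^3)
Take the square root:
Vp = sqrt(28858076.8797) = 5371.97 m/s

5371.97


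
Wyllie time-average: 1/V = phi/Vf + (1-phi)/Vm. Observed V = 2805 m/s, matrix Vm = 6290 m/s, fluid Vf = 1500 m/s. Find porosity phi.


1/V - 1/Vm = 1/2805 - 1/6290 = 0.00019752
1/Vf - 1/Vm = 1/1500 - 1/6290 = 0.00050768
phi = 0.00019752 / 0.00050768 = 0.3891

0.3891


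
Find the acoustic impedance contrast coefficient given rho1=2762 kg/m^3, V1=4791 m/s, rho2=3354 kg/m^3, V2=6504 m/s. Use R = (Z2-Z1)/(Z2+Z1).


Z1 = 2762 * 4791 = 13232742
Z2 = 3354 * 6504 = 21814416
R = (21814416 - 13232742) / (21814416 + 13232742) = 8581674 / 35047158 = 0.2449

0.2449


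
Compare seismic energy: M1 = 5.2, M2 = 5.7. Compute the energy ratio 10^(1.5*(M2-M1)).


M2 - M1 = 5.7 - 5.2 = 0.5
1.5 * 0.5 = 0.75
ratio = 10^0.75 = 5.62

5.62


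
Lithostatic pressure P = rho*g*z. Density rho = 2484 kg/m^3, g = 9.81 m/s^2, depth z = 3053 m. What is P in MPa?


P = rho * g * z / 1e6
= 2484 * 9.81 * 3053 / 1e6
= 74395626.12 / 1e6
= 74.3956 MPa

74.3956


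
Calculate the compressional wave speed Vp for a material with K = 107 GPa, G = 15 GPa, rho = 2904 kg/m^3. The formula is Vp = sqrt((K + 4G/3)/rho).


First compute the effective modulus:
K + 4G/3 = 107e9 + 4*15e9/3 = 127000000000.0 Pa
Then divide by density:
127000000000.0 / 2904 = 43732782.3691 Pa/(kg/m^3)
Take the square root:
Vp = sqrt(43732782.3691) = 6613.08 m/s

6613.08


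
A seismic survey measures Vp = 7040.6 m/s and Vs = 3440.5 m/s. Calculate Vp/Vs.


Vp/Vs = 7040.6 / 3440.5
= 2.0464

2.0464


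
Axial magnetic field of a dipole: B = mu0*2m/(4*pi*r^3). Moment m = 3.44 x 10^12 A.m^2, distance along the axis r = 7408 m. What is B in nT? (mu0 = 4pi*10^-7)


m = 3.44 x 10^12 = 3440000000000 A.m^2
2m = 6880000000000 A.m^2
r^3 = 7408^3 = 406539661312
B = (4pi*10^-7) * 6880000000000 / (4*pi * 406539661312) * 1e9
= 8645662.982679 / 5108728053482.65 * 1e9
= 1692.3318 nT

1692.3318


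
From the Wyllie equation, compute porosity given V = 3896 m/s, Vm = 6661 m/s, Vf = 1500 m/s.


1/V - 1/Vm = 1/3896 - 1/6661 = 0.00010655
1/Vf - 1/Vm = 1/1500 - 1/6661 = 0.00051654
phi = 0.00010655 / 0.00051654 = 0.2063

0.2063


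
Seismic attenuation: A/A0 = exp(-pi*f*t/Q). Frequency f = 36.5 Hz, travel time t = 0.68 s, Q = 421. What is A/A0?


pi*f*t/Q = pi*36.5*0.68/421 = 0.185212
A/A0 = exp(-0.185212) = 0.830928

0.830928


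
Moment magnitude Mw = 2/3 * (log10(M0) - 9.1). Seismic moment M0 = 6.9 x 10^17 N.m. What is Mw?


log10(M0) = log10(6.9 x 10^17) = 17.8388
Mw = 2/3 * (17.8388 - 9.1)
= 2/3 * 8.7388
= 5.83

5.83


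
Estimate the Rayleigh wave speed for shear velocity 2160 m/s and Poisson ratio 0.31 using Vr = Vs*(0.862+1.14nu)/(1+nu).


Numerator factor = 0.862 + 1.14*0.31 = 1.2154
Denominator = 1 + 0.31 = 1.31
Vr = 2160 * 1.2154 / 1.31 = 2004.02 m/s

2004.02


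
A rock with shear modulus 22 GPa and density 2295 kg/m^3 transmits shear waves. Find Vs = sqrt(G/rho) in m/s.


Convert G to Pa: G = 22e9 Pa
Compute G/rho = 22e9 / 2295 = 9586056.6449
Vs = sqrt(9586056.6449) = 3096.14 m/s

3096.14


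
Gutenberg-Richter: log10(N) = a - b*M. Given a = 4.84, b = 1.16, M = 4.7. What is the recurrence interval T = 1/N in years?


log10(N) = 4.84 - 1.16*4.7 = -0.612
N = 10^-0.612 = 0.244343
T = 1/N = 1/0.244343 = 4.0926 years

4.0926


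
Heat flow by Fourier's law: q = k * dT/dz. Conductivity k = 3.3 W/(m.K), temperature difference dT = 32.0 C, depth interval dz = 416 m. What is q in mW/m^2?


q = k * dT / dz * 1000
= 3.3 * 32.0 / 416 * 1000
= 0.253846 * 1000
= 253.8462 mW/m^2

253.8462


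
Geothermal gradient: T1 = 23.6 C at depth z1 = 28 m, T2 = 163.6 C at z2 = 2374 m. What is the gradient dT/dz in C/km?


dT = 163.6 - 23.6 = 140.0 C
dz = 2374 - 28 = 2346 m
gradient = dT/dz * 1000 = 140.0/2346 * 1000 = 59.676 C/km

59.676


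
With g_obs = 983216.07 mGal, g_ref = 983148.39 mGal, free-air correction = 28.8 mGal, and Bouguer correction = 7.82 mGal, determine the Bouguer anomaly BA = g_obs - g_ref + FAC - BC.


BA = g_obs - g_ref + FAC - BC
= 983216.07 - 983148.39 + 28.8 - 7.82
= 88.66 mGal

88.66


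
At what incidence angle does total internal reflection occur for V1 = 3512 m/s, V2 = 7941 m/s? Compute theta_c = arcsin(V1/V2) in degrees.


V1/V2 = 3512/7941 = 0.442262
theta_c = arcsin(0.442262) = 26.2483 degrees

26.2483


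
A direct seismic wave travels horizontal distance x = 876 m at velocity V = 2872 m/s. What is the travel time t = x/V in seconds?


t = x / V
= 876 / 2872
= 0.305 s

0.305


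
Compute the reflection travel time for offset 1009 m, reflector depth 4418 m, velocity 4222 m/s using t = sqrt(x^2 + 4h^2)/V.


x^2 + 4h^2 = 1009^2 + 4*4418^2 = 1018081 + 78074896 = 79092977
sqrt(79092977) = 8893.4232
t = 8893.4232 / 4222 = 2.1064 s

2.1064


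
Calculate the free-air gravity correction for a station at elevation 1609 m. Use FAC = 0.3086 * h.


FAC = 0.3086 * h
= 0.3086 * 1609
= 496.5374 mGal

496.5374


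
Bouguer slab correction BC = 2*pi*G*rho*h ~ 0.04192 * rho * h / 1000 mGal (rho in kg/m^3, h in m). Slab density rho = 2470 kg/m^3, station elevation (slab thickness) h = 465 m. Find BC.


BC = 0.04192 * rho * h / 1000
= 0.04192 * 2470 * 465 / 1000
= 48.1472 mGal

48.1472


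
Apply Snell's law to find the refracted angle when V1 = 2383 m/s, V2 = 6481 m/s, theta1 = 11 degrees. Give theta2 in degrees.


sin(theta1) = sin(11 deg) = 0.190809
sin(theta2) = V2/V1 * sin(theta1) = 6481/2383 * 0.190809 = 0.51894
theta2 = arcsin(0.51894) = 31.2611 degrees

31.2611


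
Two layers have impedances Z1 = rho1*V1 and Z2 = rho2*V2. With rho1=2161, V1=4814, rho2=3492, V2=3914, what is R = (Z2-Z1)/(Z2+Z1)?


Z1 = 2161 * 4814 = 10403054
Z2 = 3492 * 3914 = 13667688
R = (13667688 - 10403054) / (13667688 + 10403054) = 3264634 / 24070742 = 0.1356

0.1356


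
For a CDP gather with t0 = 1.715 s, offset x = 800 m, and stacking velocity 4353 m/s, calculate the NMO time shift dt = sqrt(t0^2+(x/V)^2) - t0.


x/Vnmo = 800/4353 = 0.183781
(x/Vnmo)^2 = 0.033776
t0^2 = 2.941225
sqrt(2.941225 + 0.033776) = 1.724819
dt = 1.724819 - 1.715 = 0.009819

0.009819


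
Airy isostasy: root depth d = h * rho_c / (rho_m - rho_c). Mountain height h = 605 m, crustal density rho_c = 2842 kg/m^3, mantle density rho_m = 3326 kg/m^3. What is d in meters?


rho_m - rho_c = 3326 - 2842 = 484
d = 605 * 2842 / 484
= 1719410 / 484
= 3552.5 m

3552.5


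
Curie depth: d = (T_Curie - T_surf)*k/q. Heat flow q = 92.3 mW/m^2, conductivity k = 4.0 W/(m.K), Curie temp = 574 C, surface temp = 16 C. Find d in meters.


T_Curie - T_surf = 574 - 16 = 558 C
Convert q to W/m^2: 92.3 mW/m^2 = 0.0923 W/m^2
d = 558 * 4.0 / 0.0923 = 24182.02 m

24182.02


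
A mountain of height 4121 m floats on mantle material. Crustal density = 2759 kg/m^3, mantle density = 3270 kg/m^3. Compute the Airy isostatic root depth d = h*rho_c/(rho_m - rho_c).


rho_m - rho_c = 3270 - 2759 = 511
d = 4121 * 2759 / 511
= 11369839 / 511
= 22250.17 m

22250.17


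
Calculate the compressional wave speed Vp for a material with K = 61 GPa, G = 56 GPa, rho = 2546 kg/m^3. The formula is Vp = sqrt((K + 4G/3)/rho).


First compute the effective modulus:
K + 4G/3 = 61e9 + 4*56e9/3 = 135666666666.67 Pa
Then divide by density:
135666666666.67 / 2546 = 53286200.5761 Pa/(kg/m^3)
Take the square root:
Vp = sqrt(53286200.5761) = 7299.74 m/s

7299.74


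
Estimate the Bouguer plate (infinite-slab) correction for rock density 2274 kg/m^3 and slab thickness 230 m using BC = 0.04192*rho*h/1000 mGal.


BC = 0.04192 * rho * h / 1000
= 0.04192 * 2274 * 230 / 1000
= 21.925 mGal

21.925


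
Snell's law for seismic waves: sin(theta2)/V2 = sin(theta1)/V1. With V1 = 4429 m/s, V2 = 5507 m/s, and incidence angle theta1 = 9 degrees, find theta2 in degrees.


sin(theta1) = sin(9 deg) = 0.156434
sin(theta2) = V2/V1 * sin(theta1) = 5507/4429 * 0.156434 = 0.19451
theta2 = arcsin(0.19451) = 11.2161 degrees

11.2161


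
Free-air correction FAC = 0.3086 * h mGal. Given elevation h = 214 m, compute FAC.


FAC = 0.3086 * h
= 0.3086 * 214
= 66.0404 mGal

66.0404


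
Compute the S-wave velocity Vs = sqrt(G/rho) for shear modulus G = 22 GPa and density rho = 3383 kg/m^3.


Convert G to Pa: G = 22e9 Pa
Compute G/rho = 22e9 / 3383 = 6503103.7541
Vs = sqrt(6503103.7541) = 2550.12 m/s

2550.12


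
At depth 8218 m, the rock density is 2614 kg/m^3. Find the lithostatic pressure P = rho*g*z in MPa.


P = rho * g * z / 1e6
= 2614 * 9.81 * 8218 / 1e6
= 210736968.12 / 1e6
= 210.737 MPa

210.737


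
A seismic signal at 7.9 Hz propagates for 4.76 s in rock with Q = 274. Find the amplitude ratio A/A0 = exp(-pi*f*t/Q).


pi*f*t/Q = pi*7.9*4.76/274 = 0.431155
A/A0 = exp(-0.431155) = 0.649758

0.649758


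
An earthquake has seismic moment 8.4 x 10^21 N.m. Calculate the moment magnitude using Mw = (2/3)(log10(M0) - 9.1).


log10(M0) = log10(8.4 x 10^21) = 21.9243
Mw = 2/3 * (21.9243 - 9.1)
= 2/3 * 12.8243
= 8.55

8.55


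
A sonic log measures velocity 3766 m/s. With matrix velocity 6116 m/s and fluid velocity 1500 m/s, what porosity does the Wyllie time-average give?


1/V - 1/Vm = 1/3766 - 1/6116 = 0.00010203
1/Vf - 1/Vm = 1/1500 - 1/6116 = 0.00050316
phi = 0.00010203 / 0.00050316 = 0.2028

0.2028


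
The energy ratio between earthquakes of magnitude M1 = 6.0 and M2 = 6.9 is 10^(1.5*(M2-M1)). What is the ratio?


M2 - M1 = 6.9 - 6.0 = 0.9
1.5 * 0.9 = 1.35
ratio = 10^1.35 = 22.39

22.39


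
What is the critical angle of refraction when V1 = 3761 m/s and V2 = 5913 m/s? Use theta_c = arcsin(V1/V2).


V1/V2 = 3761/5913 = 0.636056
theta_c = arcsin(0.636056) = 39.4984 degrees

39.4984


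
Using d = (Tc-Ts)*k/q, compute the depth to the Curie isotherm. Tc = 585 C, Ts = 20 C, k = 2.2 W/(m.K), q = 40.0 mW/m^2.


T_Curie - T_surf = 585 - 20 = 565 C
Convert q to W/m^2: 40.0 mW/m^2 = 0.04 W/m^2
d = 565 * 2.2 / 0.04 = 31075.0 m

31075.0
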